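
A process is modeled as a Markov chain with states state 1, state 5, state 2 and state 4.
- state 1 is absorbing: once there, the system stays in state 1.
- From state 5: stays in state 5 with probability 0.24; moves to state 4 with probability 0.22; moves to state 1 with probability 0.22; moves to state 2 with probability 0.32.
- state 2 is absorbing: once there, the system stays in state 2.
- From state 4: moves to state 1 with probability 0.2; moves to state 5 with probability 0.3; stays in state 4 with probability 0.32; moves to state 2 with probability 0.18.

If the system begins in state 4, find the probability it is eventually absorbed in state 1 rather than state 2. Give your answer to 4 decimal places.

0.4836

Let h(s) be the probability of absorption at state 1 starting from transient state s. Then h(state 1) = 1 and h(state 2) = 0. By first-step analysis:
h(state 5) = 0.22·1 + 0.24·h(state 5) + 0.32·0 + 0.22·h(state 4)
h(state 4) = 0.2·1 + 0.3·h(state 5) + 0.18·0 + 0.32·h(state 4)
Solving: h(state 5) = 0.4295, h(state 4) = 0.4836.
Starting from state 4, the probability is 0.4836.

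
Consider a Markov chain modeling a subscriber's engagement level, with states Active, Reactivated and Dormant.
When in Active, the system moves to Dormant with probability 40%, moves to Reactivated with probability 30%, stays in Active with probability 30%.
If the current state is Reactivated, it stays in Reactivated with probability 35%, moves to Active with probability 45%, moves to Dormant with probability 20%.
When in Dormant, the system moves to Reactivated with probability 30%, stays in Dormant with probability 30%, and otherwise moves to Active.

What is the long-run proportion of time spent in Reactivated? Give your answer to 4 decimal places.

0.3158

Let the stationary distribution be π with π = πP and π_1 + π_2 + π_3 = 1.
π_1 = 0.3·π_1 + 0.45·π_2 + 0.4·π_3
π_2 = 0.3·π_1 + 0.35·π_2 + 0.3·π_3
Solving with the normalization constraint gives π = (0.3780, 0.3158, 0.3062).
So the stationary probability of Reactivated is 0.3158.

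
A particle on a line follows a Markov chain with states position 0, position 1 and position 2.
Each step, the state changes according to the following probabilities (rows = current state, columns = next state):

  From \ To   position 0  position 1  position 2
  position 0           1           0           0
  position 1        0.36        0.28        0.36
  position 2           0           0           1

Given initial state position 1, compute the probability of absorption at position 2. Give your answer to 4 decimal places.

Let h(s) be the probability of absorption at position 2 starting from transient state s. Then h(position 2) = 1 and h(position 0) = 0. By first-step analysis:
h(position 1) = 0.36·0 + 0.28·h(position 1) + 0.36·1
Solving: h(position 1) = 0.5000.
Starting from position 1, the probability is 0.5000.

0.5000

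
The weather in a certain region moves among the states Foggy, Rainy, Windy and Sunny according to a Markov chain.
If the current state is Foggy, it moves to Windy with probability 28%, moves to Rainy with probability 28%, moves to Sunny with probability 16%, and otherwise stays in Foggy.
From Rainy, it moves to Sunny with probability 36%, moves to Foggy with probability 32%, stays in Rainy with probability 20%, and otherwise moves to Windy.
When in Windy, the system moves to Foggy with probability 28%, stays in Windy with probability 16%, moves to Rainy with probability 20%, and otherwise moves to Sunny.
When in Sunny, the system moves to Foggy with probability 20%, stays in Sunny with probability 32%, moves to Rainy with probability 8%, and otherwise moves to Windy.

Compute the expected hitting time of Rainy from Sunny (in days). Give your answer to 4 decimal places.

6.0767

Let t(s) be the expected number of days to first reach Rainy from state s, with t(Rainy) = 0. Conditioning on the first day:
t(Foggy) = 1 + 0.28·t(Foggy) + 0.28·t(Windy) + 0.16·t(Sunny)
t(Windy) = 1 + 0.28·t(Foggy) + 0.16·t(Windy) + 0.36·t(Sunny)
t(Sunny) = 1 + 0.2·t(Foggy) + 0.4·t(Windy) + 0.32·t(Sunny)
Solving: t(Foggy) = 4.8428, t(Windy) = 5.4091, t(Sunny) = 6.0767.
Expected days from Sunny to Rainy: 6.0767.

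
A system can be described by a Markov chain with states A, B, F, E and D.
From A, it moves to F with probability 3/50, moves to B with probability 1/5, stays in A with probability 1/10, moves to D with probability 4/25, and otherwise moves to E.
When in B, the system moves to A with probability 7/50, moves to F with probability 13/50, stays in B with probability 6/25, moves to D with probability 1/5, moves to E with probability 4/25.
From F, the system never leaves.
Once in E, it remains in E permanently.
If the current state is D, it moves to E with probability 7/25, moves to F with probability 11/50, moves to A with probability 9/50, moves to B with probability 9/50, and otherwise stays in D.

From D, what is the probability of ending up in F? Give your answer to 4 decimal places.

0.4122

Let h(s) be the probability of absorption at F starting from transient state s. Then h(F) = 1 and h(E) = 0. By first-step analysis:
h(A) = 0.1·h(A) + 0.2·h(B) + 0.06·1 + 0.48·0 + 0.16·h(D)
h(B) = 0.14·h(A) + 0.24·h(B) + 0.26·1 + 0.16·0 + 0.2·h(D)
h(D) = 0.18·h(A) + 0.18·h(B) + 0.22·1 + 0.28·0 + 0.14·h(D)
Solving: h(A) = 0.2503, h(B) = 0.4967, h(D) = 0.4122.
Starting from D, the probability is 0.4122.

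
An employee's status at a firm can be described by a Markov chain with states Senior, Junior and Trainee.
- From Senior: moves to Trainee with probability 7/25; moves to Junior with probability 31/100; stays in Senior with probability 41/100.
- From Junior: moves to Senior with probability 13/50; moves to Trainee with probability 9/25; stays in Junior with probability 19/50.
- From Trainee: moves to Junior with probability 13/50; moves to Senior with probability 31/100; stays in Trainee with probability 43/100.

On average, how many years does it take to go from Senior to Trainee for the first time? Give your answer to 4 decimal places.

3.2609

Let t(s) be the expected number of years to first reach Trainee from state s, with t(Trainee) = 0. Conditioning on the first year:
t(Senior) = 1 + 0.41·t(Senior) + 0.31·t(Junior)
t(Junior) = 1 + 0.26·t(Senior) + 0.38·t(Junior)
Solving: t(Senior) = 3.2609, t(Junior) = 2.9804.
Expected years from Senior to Trainee: 3.2609.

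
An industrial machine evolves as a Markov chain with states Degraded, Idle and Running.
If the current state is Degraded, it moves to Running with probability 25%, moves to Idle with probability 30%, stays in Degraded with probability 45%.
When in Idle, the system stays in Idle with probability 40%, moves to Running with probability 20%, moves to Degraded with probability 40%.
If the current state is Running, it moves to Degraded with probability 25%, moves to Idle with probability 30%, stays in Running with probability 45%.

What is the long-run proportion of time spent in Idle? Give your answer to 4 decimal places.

0.3333

Let the stationary distribution be π with π = πP and π_1 + π_2 + π_3 = 1.
π_1 = 0.45·π_1 + 0.4·π_2 + 0.25·π_3
π_2 = 0.3·π_1 + 0.4·π_2 + 0.3·π_3
Solving with the normalization constraint gives π = (0.3750, 0.3333, 0.2917).
So the stationary probability of Idle is 0.3333.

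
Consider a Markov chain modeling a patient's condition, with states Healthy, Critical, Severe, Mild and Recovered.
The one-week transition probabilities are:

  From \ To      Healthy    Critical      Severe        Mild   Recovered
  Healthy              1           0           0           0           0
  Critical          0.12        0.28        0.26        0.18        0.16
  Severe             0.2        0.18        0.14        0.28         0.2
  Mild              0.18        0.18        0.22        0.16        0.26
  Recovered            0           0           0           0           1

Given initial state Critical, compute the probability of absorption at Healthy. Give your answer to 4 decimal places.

0.4425

Let h(s) be the probability of absorption at Healthy starting from transient state s. Then h(Healthy) = 1 and h(Recovered) = 0. By first-step analysis:
h(Critical) = 0.12·1 + 0.28·h(Critical) + 0.26·h(Severe) + 0.18·h(Mild) + 0.16·0
h(Severe) = 0.2·1 + 0.18·h(Critical) + 0.14·h(Severe) + 0.28·h(Mild) + 0.2·0
h(Mild) = 0.18·1 + 0.18·h(Critical) + 0.22·h(Severe) + 0.16·h(Mild) + 0.26·0
Solving: h(Critical) = 0.4425, h(Severe) = 0.4655, h(Mild) = 0.4310.
Starting from Critical, the probability is 0.4425.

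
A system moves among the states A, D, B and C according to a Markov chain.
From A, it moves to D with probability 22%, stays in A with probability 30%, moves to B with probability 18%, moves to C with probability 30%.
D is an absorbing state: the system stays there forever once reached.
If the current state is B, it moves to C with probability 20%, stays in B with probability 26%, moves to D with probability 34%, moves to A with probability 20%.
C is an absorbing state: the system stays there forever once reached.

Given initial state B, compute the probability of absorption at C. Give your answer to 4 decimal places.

Let h(s) be the probability of absorption at C starting from transient state s. Then h(C) = 1 and h(D) = 0. By first-step analysis:
h(A) = 0.3·h(A) + 0.22·0 + 0.18·h(B) + 0.3·1
h(B) = 0.2·h(A) + 0.34·0 + 0.26·h(B) + 0.2·1
Solving: h(A) = 0.5353, h(B) = 0.4149.
Starting from B, the probability is 0.4149.

0.4149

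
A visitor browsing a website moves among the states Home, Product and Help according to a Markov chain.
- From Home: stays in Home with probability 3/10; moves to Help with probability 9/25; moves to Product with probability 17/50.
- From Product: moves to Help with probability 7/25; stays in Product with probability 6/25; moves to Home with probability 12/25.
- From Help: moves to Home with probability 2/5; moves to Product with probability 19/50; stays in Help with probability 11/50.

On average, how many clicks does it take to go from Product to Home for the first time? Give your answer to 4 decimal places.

2.1793

Let t(s) be the expected number of clicks to first reach Home from state s, with t(Home) = 0. Conditioning on the first click:
t(Product) = 1 + 0.24·t(Product) + 0.28·t(Help)
t(Help) = 1 + 0.38·t(Product) + 0.22·t(Help)
Solving: t(Product) = 2.1793, t(Help) = 2.3438.
Expected clicks from Product to Home: 2.1793.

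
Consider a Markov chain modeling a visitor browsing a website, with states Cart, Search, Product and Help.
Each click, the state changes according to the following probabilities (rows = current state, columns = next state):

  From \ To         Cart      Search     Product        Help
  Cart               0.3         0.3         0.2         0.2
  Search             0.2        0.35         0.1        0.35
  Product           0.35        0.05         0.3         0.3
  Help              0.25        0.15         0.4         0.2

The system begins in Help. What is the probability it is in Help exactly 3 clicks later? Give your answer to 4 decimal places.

Propagate the distribution vector 3 clicks from Help.
After 0 clicks: (0.0000, 0.0000, 0.0000, 1.0000)
After 1 click: (0.2500, 0.1500, 0.4000, 0.2000)
After 2 clicks: (0.2950, 0.1775, 0.2650, 0.2625)
After 3 clicks: (0.2824, 0.2033, 0.2613, 0.2531)
P(in Help after 3 clicks) = 0.2531

0.2531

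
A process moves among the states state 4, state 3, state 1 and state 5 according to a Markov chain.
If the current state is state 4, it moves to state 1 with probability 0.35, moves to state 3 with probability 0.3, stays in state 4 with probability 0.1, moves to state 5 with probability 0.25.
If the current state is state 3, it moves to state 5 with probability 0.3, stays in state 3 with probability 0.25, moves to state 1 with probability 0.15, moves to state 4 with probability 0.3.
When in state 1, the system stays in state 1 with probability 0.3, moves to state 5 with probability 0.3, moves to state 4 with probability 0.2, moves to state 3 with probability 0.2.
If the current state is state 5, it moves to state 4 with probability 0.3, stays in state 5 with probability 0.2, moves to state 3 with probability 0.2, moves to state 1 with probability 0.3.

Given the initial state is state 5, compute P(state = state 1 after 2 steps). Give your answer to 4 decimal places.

Propagate the distribution vector 2 steps from state 5.
After 0 steps: (0.0000, 0.0000, 0.0000, 1.0000)
After 1 step: (0.3000, 0.2000, 0.3000, 0.2000)
After 2 steps: (0.2100, 0.2400, 0.2850, 0.2650)
P(in state 1 after 2 steps) = 0.2850

0.2850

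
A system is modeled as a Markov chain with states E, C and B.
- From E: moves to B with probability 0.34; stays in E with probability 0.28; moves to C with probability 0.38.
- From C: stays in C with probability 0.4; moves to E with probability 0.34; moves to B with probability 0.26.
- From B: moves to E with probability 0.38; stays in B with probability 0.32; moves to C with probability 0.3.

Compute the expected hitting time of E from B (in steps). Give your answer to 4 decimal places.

2.7273

Let t(s) be the expected number of steps to first reach E from state s, with t(E) = 0. Conditioning on the first step:
t(C) = 1 + 0.4·t(C) + 0.26·t(B)
t(B) = 1 + 0.3·t(C) + 0.32·t(B)
Solving: t(C) = 2.8485, t(B) = 2.7273.
Expected steps from B to E: 2.7273.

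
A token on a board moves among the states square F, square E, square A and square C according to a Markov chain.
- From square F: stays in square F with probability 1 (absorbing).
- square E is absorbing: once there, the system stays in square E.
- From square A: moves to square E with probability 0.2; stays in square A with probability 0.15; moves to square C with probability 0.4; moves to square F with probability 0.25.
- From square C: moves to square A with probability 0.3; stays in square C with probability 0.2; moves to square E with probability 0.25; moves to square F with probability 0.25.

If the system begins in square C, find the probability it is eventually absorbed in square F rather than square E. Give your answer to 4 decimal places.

0.5134

Let h(s) be the probability of absorption at square F starting from transient state s. Then h(square F) = 1 and h(square E) = 0. By first-step analysis:
h(square A) = 0.25·1 + 0.2·0 + 0.15·h(square A) + 0.4·h(square C)
h(square C) = 0.25·1 + 0.25·0 + 0.3·h(square A) + 0.2·h(square C)
Solving: h(square A) = 0.5357, h(square C) = 0.5134.
Starting from square C, the probability is 0.5134.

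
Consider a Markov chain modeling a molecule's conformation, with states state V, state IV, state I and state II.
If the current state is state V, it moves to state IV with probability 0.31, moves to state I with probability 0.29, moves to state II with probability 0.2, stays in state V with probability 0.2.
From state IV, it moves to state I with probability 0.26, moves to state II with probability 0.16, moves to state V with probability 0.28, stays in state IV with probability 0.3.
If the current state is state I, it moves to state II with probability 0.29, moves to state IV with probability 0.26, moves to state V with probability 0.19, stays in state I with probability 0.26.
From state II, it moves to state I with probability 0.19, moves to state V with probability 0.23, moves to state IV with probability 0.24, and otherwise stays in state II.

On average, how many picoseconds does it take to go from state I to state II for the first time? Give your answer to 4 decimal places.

Let t(s) be the expected number of picoseconds to first reach state II from state s, with t(state II) = 0. Conditioning on the first picosecond:
t(state V) = 1 + 0.2·t(state V) + 0.31·t(state IV) + 0.29·t(state I)
t(state IV) = 1 + 0.28·t(state V) + 0.3·t(state IV) + 0.26·t(state I)
t(state I) = 1 + 0.19·t(state V) + 0.26·t(state IV) + 0.26·t(state I)
Solving: t(state V) = 4.6985, t(state IV) = 4.8971, t(state I) = 4.2783.
Expected picoseconds from state I to state II: 4.2783.

4.2783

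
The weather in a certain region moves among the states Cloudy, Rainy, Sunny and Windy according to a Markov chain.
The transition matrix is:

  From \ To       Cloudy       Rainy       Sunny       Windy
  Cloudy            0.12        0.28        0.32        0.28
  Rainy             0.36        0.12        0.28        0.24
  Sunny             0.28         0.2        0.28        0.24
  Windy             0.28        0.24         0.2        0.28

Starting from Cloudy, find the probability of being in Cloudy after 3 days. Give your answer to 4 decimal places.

Propagate the distribution vector 3 days from Cloudy.
After 0 days: (1.0000, 0.0000, 0.0000, 0.0000)
After 1 day: (0.1200, 0.2800, 0.3200, 0.2800)
After 2 days: (0.2832, 0.1984, 0.2624, 0.2560)
After 3 days: (0.2506, 0.2170, 0.2708, 0.2616)
P(in Cloudy after 3 days) = 0.2506

0.2506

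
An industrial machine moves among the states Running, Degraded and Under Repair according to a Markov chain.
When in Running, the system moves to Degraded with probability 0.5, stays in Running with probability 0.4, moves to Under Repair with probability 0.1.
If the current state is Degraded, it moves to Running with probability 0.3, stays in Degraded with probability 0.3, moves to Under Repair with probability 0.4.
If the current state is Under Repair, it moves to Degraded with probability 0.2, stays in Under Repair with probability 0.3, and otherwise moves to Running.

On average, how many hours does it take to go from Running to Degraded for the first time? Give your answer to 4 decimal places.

Let t(s) be the expected number of hours to first reach Degraded from state s, with t(Degraded) = 0. Conditioning on the first hour:
t(Running) = 1 + 0.4·t(Running) + 0.1·t(Under Repair)
t(Under Repair) = 1 + 0.5·t(Running) + 0.3·t(Under Repair)
Solving: t(Running) = 2.1622, t(Under Repair) = 2.9730.
Expected hours from Running to Degraded: 2.1622.

2.1622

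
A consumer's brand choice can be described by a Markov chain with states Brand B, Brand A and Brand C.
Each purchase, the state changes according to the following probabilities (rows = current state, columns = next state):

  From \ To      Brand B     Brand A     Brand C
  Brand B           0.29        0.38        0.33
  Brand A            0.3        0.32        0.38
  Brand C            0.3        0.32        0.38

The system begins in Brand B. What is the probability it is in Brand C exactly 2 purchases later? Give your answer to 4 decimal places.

0.3655

Sum over the intermediate state after 1 purchase:
P = P(Brand B→Brand B)·P(Brand B→Brand C) + P(Brand B→Brand A)·P(Brand A→Brand C) + P(Brand B→Brand C)·P(Brand C→Brand C)
  = 0.29×0.33 + 0.38×0.38 + 0.33×0.38
  = 0.0957 + 0.1444 + 0.1254 = 0.3655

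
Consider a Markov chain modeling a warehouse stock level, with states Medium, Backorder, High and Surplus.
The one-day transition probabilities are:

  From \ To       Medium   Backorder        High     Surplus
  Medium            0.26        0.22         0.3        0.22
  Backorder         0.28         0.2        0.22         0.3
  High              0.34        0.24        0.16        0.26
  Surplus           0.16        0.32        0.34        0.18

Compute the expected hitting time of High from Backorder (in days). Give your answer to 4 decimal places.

3.7086

Let t(s) be the expected number of days to first reach High from state s, with t(High) = 0. Conditioning on the first day:
t(Medium) = 1 + 0.26·t(Medium) + 0.22·t(Backorder) + 0.22·t(Surplus)
t(Backorder) = 1 + 0.28·t(Medium) + 0.2·t(Backorder) + 0.3·t(Surplus)
t(Surplus) = 1 + 0.16·t(Medium) + 0.32·t(Backorder) + 0.18·t(Surplus)
Solving: t(Medium) = 3.4467, t(Backorder) = 3.7086, t(Surplus) = 3.3393.
Expected days from Backorder to High: 3.7086.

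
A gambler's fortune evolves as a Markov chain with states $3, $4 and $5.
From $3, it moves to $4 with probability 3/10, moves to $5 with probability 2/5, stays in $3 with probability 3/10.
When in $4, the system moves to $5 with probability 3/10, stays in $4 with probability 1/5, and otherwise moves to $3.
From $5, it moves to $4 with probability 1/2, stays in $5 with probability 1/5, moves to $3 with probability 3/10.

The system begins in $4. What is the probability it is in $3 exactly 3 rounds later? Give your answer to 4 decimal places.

0.3680

Propagate the distribution vector 3 rounds from $4.
After 0 rounds: (0.0000, 1.0000, 0.0000)
After 1 round: (0.5000, 0.2000, 0.3000)
After 2 rounds: (0.3400, 0.3400, 0.3200)
After 3 rounds: (0.3680, 0.3300, 0.3020)
P(in $3 after 3 rounds) = 0.3680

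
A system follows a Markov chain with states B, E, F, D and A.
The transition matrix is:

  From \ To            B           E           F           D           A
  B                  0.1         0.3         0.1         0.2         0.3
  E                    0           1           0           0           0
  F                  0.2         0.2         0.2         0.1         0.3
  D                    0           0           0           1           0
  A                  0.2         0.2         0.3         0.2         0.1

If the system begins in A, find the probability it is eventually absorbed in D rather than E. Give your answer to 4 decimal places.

Let h(s) be the probability of absorption at D starting from transient state s. Then h(D) = 1 and h(E) = 0. By first-step analysis:
h(B) = 0.1·h(B) + 0.3·0 + 0.1·h(F) + 0.2·1 + 0.3·h(A)
h(F) = 0.2·h(B) + 0.2·0 + 0.2·h(F) + 0.1·1 + 0.3·h(A)
h(A) = 0.2·h(B) + 0.2·0 + 0.3·h(F) + 0.2·1 + 0.1·h(A)
Solving: h(B) = 0.4151, h(F) = 0.3962, h(A) = 0.4465.
Starting from A, the probability is 0.4465.

0.4465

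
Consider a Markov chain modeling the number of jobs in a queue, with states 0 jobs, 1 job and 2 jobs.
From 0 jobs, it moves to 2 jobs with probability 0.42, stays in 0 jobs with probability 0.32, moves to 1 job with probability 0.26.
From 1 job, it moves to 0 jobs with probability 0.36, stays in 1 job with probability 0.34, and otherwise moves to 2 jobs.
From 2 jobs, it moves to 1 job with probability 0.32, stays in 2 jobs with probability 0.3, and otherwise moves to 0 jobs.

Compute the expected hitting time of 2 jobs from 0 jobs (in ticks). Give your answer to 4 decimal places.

Let t(s) be the expected number of ticks to first reach 2 jobs from state s, with t(2 jobs) = 0. Conditioning on the first tick:
t(0 jobs) = 1 + 0.32·t(0 jobs) + 0.26·t(1 job)
t(1 job) = 1 + 0.36·t(0 jobs) + 0.34·t(1 job)
Solving: t(0 jobs) = 2.5901, t(1 job) = 2.9279.
Expected ticks from 0 jobs to 2 jobs: 2.5901.

2.5901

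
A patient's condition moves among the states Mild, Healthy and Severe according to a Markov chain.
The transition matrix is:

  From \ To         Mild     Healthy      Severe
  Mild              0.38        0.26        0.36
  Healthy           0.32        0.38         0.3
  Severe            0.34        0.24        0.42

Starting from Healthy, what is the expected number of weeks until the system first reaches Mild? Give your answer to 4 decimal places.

Let t(s) be the expected number of weeks to first reach Mild from state s, with t(Mild) = 0. Conditioning on the first week:
t(Healthy) = 1 + 0.38·t(Healthy) + 0.3·t(Severe)
t(Severe) = 1 + 0.24·t(Healthy) + 0.42·t(Severe)
Solving: t(Healthy) = 3.0598, t(Severe) = 2.9903.
Expected weeks from Healthy to Mild: 3.0598.

3.0598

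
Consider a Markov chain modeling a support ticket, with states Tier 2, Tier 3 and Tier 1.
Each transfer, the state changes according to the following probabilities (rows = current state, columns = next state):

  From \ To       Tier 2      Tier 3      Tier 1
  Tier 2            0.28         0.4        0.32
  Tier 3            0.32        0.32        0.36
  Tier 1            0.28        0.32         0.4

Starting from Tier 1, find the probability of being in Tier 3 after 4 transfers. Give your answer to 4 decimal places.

Propagate the distribution vector 4 transfers from Tier 1.
After 0 transfers: (0.0000, 0.0000, 1.0000)
After 1 transfer: (0.2800, 0.3200, 0.4000)
After 2 transfers: (0.2928, 0.3424, 0.3648)
After 3 transfers: (0.2937, 0.3434, 0.3629)
After 4 transfers: (0.2937, 0.3435, 0.3628)
P(in Tier 3 after 4 transfers) = 0.3435

0.3435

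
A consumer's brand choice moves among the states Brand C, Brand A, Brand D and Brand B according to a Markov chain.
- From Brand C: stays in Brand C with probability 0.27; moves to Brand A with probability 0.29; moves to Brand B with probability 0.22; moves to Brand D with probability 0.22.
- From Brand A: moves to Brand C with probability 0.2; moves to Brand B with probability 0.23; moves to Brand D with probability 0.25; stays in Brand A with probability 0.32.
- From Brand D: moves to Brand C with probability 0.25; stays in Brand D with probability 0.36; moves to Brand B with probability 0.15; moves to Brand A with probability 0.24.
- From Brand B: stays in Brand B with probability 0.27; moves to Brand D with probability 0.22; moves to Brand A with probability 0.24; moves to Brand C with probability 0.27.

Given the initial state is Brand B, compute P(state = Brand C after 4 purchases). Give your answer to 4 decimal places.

Propagate the distribution vector 4 purchases from Brand B.
After 0 purchases: (0.0000, 0.0000, 0.0000, 1.0000)
After 1 purchase: (0.2700, 0.2400, 0.2200, 0.2700)
After 2 purchases: (0.2488, 0.2727, 0.2580, 0.2205)
After 3 purchases: (0.2458, 0.2743, 0.2643, 0.2157)
After 4 purchases: (0.2455, 0.2742, 0.2652, 0.2150)
P(in Brand C after 4 purchases) = 0.2455

0.2455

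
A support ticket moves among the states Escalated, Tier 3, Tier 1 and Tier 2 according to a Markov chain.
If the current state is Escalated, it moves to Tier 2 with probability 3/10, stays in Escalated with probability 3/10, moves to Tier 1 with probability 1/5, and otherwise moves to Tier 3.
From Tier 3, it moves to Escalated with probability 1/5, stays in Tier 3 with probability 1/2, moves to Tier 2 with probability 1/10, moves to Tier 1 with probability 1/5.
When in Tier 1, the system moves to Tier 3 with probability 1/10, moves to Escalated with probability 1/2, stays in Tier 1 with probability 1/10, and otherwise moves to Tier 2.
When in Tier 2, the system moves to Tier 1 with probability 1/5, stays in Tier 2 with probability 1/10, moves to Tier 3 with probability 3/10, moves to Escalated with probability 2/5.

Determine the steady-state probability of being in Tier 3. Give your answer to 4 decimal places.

0.2886

Let the stationary distribution be π with π = πP and π_1 + π_2 + π_3 + π_4 = 1.
π_1 = 0.3·π_1 + 0.2·π_2 + 0.5·π_3 + 0.4·π_4
π_2 = 0.2·π_1 + 0.5·π_2 + 0.1·π_3 + 0.3·π_4
π_3 = 0.2·π_1 + 0.2·π_2 + 0.1·π_3 + 0.2·π_4
Solving with the normalization constraint gives π = (0.3277, 0.2886, 0.1818, 0.2019).
So the stationary probability of Tier 3 is 0.2886.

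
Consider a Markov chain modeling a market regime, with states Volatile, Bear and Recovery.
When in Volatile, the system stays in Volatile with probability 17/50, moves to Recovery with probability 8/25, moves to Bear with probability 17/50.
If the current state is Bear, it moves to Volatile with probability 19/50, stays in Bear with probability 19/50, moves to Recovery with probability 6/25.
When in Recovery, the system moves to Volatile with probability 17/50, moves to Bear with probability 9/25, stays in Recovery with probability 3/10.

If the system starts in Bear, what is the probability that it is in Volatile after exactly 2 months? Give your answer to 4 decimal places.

Sum over the intermediate state after 1 month:
P = P(Bear→Volatile)·P(Volatile→Volatile) + P(Bear→Bear)·P(Bear→Volatile) + P(Bear→Recovery)·P(Recovery→Volatile)
  = 0.38×0.34 + 0.38×0.38 + 0.24×0.34
  = 0.1292 + 0.1444 + 0.0816 = 0.3552

0.3552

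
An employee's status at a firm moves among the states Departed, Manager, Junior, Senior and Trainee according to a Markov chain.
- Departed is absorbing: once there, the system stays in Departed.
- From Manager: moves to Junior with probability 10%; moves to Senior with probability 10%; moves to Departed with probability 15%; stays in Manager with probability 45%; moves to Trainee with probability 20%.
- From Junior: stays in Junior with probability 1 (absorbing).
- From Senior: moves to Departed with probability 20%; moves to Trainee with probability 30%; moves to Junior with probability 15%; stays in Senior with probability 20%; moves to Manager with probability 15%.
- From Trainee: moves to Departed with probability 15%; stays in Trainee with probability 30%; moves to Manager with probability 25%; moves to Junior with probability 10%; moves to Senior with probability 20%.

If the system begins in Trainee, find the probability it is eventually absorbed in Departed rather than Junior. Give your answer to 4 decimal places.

Let h(s) be the probability of absorption at Departed starting from transient state s. Then h(Departed) = 1 and h(Junior) = 0. By first-step analysis:
h(Manager) = 0.15·1 + 0.45·h(Manager) + 0.1·0 + 0.1·h(Senior) + 0.2·h(Trainee)
h(Senior) = 0.2·1 + 0.15·h(Manager) + 0.15·0 + 0.2·h(Senior) + 0.3·h(Trainee)
h(Trainee) = 0.15·1 + 0.25·h(Manager) + 0.1·0 + 0.2·h(Senior) + 0.3·h(Trainee)
Solving: h(Manager) = 0.5948, h(Senior) = 0.5841, h(Trainee) = 0.5936.
Starting from Trainee, the probability is 0.5936.

0.5936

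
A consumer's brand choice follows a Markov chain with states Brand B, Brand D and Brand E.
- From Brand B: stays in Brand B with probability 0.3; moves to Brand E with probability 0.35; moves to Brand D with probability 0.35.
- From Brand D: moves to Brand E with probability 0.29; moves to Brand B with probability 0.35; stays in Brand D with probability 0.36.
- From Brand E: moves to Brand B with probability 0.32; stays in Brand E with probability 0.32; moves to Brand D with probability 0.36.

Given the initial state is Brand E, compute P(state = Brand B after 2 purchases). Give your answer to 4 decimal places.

Sum over the intermediate state after 1 purchase:
P = P(Brand E→Brand B)·P(Brand B→Brand B) + P(Brand E→Brand D)·P(Brand D→Brand B) + P(Brand E→Brand E)·P(Brand E→Brand B)
  = 0.32×0.3 + 0.36×0.35 + 0.32×0.32
  = 0.0960 + 0.1260 + 0.1024 = 0.3244

0.3244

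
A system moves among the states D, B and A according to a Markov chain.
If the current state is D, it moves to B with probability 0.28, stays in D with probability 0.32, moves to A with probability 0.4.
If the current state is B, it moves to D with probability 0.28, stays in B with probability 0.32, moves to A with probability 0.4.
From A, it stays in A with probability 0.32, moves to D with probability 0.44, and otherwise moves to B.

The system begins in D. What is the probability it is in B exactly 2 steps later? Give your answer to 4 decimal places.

0.2752

Sum over the intermediate state after 1 step:
P = P(D→D)·P(D→B) + P(D→B)·P(B→B) + P(D→A)·P(A→B)
  = 0.32×0.28 + 0.28×0.32 + 0.4×0.24
  = 0.0896 + 0.0896 + 0.0960 = 0.2752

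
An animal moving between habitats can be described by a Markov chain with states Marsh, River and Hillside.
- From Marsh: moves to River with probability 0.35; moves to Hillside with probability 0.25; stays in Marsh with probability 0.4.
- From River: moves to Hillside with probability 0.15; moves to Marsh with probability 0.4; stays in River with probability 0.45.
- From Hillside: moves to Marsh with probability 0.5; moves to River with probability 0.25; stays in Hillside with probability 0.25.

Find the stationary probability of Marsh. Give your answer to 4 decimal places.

0.4213

Let the stationary distribution be π with π = πP and π_1 + π_2 + π_3 = 1.
π_1 = 0.4·π_1 + 0.4·π_2 + 0.5·π_3
π_2 = 0.35·π_1 + 0.45·π_2 + 0.25·π_3
Solving with the normalization constraint gives π = (0.4213, 0.3652, 0.2135).
So the stationary probability of Marsh is 0.4213.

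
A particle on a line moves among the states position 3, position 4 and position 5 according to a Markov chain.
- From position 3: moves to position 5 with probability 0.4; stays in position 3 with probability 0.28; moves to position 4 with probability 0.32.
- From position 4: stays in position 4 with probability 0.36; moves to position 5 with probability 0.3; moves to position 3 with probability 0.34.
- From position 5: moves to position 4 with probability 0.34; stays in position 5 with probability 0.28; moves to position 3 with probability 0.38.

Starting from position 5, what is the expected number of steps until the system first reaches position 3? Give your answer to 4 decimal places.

2.7313

Let t(s) be the expected number of steps to first reach position 3 from state s, with t(position 3) = 0. Conditioning on the first step:
t(position 4) = 1 + 0.36·t(position 4) + 0.3·t(position 5)
t(position 5) = 1 + 0.34·t(position 4) + 0.28·t(position 5)
Solving: t(position 4) = 2.8428, t(position 5) = 2.7313.
Expected steps from position 5 to position 3: 2.7313.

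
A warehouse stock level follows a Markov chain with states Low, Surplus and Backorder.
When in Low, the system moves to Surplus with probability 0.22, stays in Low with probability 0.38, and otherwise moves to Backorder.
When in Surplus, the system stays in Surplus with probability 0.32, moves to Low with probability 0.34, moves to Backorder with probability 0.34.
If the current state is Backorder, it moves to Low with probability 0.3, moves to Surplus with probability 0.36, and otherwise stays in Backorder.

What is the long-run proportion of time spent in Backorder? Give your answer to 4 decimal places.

Let the stationary distribution be π with π = πP and π_1 + π_2 + π_3 = 1.
π_1 = 0.38·π_1 + 0.34·π_2 + 0.3·π_3
π_2 = 0.22·π_1 + 0.32·π_2 + 0.36·π_3
Solving with the normalization constraint gives π = (0.3392, 0.3005, 0.3603).
So the stationary probability of Backorder is 0.3603.

0.3603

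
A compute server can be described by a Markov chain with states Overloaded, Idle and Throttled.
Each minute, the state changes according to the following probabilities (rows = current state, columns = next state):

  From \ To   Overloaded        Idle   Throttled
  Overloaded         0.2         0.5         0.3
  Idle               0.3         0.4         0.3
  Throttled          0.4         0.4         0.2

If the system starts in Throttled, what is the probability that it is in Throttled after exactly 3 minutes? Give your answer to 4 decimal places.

Propagate the distribution vector 3 minutes from Throttled.
After 0 minutes: (0.0000, 0.0000, 1.0000)
After 1 minute: (0.4000, 0.4000, 0.2000)
After 2 minutes: (0.2800, 0.4400, 0.2800)
After 3 minutes: (0.3000, 0.4280, 0.2720)
P(in Throttled after 3 minutes) = 0.2720

0.2720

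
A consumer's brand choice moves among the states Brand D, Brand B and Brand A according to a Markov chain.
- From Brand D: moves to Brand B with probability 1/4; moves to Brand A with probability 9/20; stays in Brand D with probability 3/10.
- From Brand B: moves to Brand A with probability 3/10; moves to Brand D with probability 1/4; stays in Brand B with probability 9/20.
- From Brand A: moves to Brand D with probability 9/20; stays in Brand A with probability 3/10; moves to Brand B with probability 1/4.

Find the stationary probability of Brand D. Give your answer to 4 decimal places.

0.3370

Let the stationary distribution be π with π = πP and π_1 + π_2 + π_3 = 1.
π_1 = 0.3·π_1 + 0.25·π_2 + 0.45·π_3
π_2 = 0.25·π_1 + 0.45·π_2 + 0.25·π_3
Solving with the normalization constraint gives π = (0.3370, 0.3125, 0.3505).
So the stationary probability of Brand D is 0.3370.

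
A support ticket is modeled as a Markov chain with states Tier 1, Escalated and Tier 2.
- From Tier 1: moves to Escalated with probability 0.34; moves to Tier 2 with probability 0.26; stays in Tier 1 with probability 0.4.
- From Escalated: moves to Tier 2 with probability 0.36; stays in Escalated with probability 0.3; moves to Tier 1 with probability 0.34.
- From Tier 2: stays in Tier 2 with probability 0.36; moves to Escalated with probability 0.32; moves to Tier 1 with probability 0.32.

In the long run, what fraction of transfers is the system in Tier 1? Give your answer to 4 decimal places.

Let the stationary distribution be π with π = πP and π_1 + π_2 + π_3 = 1.
π_1 = 0.4·π_1 + 0.34·π_2 + 0.32·π_3
π_2 = 0.34·π_1 + 0.3·π_2 + 0.32·π_3
Solving with the normalization constraint gives π = (0.3548, 0.3207, 0.3245).
So the stationary probability of Tier 1 is 0.3548.

0.3548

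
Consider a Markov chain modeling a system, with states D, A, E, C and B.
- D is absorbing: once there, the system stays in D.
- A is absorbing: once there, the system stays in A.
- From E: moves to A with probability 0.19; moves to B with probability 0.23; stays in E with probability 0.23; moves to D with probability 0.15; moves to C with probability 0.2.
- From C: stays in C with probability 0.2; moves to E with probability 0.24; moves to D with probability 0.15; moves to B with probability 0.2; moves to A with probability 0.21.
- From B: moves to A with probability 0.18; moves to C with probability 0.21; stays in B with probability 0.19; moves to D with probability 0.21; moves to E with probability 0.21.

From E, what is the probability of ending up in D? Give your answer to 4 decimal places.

Let h(s) be the probability of absorption at D starting from transient state s. Then h(D) = 1 and h(A) = 0. By first-step analysis:
h(E) = 0.15·1 + 0.19·0 + 0.23·h(E) + 0.2·h(C) + 0.23·h(B)
h(C) = 0.15·1 + 0.21·0 + 0.24·h(E) + 0.2·h(C) + 0.2·h(B)
h(B) = 0.21·1 + 0.18·0 + 0.21·h(E) + 0.21·h(C) + 0.19·h(B)
Solving: h(E) = 0.4592, h(C) = 0.4489, h(B) = 0.4947.
Starting from E, the probability is 0.4592.

0.4592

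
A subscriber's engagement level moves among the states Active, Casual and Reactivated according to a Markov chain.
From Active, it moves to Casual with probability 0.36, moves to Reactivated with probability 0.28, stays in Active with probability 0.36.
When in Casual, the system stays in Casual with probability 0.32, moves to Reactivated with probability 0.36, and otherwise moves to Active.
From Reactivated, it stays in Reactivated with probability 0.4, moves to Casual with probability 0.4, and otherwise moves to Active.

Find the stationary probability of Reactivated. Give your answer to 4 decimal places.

0.3509

Let the stationary distribution be π with π = πP and π_1 + π_2 + π_3 = 1.
π_1 = 0.36·π_1 + 0.32·π_2 + 0.2·π_3
π_2 = 0.36·π_1 + 0.32·π_2 + 0.4·π_3
Solving with the normalization constraint gives π = (0.2895, 0.3596, 0.3509).
So the stationary probability of Reactivated is 0.3509.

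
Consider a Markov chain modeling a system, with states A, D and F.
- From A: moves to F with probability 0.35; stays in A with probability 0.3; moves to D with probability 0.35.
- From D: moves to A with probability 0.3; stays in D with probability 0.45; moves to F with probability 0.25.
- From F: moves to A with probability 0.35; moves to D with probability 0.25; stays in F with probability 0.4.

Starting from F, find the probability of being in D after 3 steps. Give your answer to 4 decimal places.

Propagate the distribution vector 3 steps from F.
After 0 steps: (0.0000, 0.0000, 1.0000)
After 1 step: (0.3500, 0.2500, 0.4000)
After 2 steps: (0.3200, 0.3350, 0.3450)
After 3 steps: (0.3173, 0.3490, 0.3338)
P(in D after 3 steps) = 0.3490

0.3490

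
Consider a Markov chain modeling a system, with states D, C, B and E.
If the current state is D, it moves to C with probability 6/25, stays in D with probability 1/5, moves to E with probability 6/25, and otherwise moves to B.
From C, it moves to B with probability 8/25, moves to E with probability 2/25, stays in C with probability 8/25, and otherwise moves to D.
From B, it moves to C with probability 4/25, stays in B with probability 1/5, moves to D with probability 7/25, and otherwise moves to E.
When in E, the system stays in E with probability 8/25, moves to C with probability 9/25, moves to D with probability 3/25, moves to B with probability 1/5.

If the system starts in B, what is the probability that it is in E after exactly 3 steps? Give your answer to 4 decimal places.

Propagate the distribution vector 3 steps from B.
After 0 steps: (0.0000, 0.0000, 1.0000, 0.0000)
After 1 step: (0.2800, 0.1600, 0.2000, 0.3600)
After 2 steps: (0.2000, 0.2800, 0.2528, 0.2672)
After 3 steps: (0.2212, 0.2742, 0.2576, 0.2469)
P(in E after 3 steps) = 0.2469

0.2469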